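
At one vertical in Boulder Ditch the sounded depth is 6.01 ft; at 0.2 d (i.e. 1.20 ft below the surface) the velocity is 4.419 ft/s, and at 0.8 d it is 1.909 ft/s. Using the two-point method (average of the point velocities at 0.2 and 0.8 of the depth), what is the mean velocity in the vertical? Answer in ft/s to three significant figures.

v̄ = (4.419 + 1.909) / 2 = 3.164 ft/s

3.16 ft/s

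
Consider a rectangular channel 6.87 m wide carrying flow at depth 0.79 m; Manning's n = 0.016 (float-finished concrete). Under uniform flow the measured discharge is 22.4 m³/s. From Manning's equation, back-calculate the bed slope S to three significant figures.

A = b·y = 6.87 × 0.79 = 5.427 m²
P = b + 2y = 6.87 + 2×0.79 = 8.450 m
R = A/P = 5.427/8.450 = 0.6423 m
S = (Q·n / (1·A·R^(2/3)))² = (22.4×0.016 / (1×5.427×0.7444))² = 0.007869

0.00787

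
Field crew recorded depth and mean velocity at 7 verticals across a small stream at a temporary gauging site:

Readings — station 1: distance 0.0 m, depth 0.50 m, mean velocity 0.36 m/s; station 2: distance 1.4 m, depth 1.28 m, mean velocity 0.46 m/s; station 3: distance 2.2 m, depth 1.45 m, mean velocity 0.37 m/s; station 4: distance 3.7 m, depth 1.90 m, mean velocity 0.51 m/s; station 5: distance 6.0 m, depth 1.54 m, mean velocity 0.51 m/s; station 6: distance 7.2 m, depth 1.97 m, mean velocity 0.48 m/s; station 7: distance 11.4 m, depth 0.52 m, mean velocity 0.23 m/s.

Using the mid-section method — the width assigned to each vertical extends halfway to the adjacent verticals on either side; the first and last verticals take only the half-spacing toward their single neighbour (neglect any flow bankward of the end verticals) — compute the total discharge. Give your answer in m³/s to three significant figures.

7.41 m³/s

w_1 = (1.4 − 0.0)/2 = 0.7 m; q_1 = 0.36 × 0.50 × 0.7 = 0.1260 m³/s
w_2 = (2.2 − 0.0)/2 = 1.1 m; q_2 = 0.46 × 1.28 × 1.1 = 0.6477 m³/s
w_3 = (3.7 − 1.4)/2 = 1.15 m; q_3 = 0.37 × 1.45 × 1.15 = 0.6170 m³/s
w_4 = (6.0 − 2.2)/2 = 1.9 m; q_4 = 0.51 × 1.90 × 1.9 = 1.841 m³/s
w_5 = (7.2 − 3.7)/2 = 1.75 m; q_5 = 0.51 × 1.54 × 1.75 = 1.374 m³/s
w_6 = (11.4 − 6.0)/2 = 2.7 m; q_6 = 0.48 × 1.97 × 2.7 = 2.553 m³/s
w_7 = (11.4 − 7.2)/2 = 2.1 m; q_7 = 0.23 × 0.52 × 2.1 = 0.2512 m³/s
Q = Σ qᵢ = 7.410 m³/s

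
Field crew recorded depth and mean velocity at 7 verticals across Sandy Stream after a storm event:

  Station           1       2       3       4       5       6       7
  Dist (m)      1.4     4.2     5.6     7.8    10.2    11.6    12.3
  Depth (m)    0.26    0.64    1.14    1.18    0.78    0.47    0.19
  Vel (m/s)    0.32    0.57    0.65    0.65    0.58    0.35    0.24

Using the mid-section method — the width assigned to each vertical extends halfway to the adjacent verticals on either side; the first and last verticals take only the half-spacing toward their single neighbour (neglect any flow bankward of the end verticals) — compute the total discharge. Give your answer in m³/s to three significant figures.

w_1 = (4.2 − 1.4)/2 = 1.4 m; q_1 = 0.32 × 0.26 × 1.4 = 0.1165 m³/s
w_2 = (5.6 − 1.4)/2 = 2.1 m; q_2 = 0.57 × 0.64 × 2.1 = 0.7661 m³/s
w_3 = (7.8 − 4.2)/2 = 1.8 m; q_3 = 0.65 × 1.14 × 1.8 = 1.334 m³/s
w_4 = (10.2 − 5.6)/2 = 2.3 m; q_4 = 0.65 × 1.18 × 2.3 = 1.764 m³/s
w_5 = (11.6 − 7.8)/2 = 1.9 m; q_5 = 0.58 × 0.78 × 1.9 = 0.8596 m³/s
w_6 = (12.3 − 10.2)/2 = 1.05 m; q_6 = 0.35 × 0.47 × 1.05 = 0.1727 m³/s
w_7 = (12.3 − 11.6)/2 = 0.35 m; q_7 = 0.24 × 0.19 × 0.35 = 0.01596 m³/s
Q = Σ qᵢ = 5.029 m³/s

5.03 m³/s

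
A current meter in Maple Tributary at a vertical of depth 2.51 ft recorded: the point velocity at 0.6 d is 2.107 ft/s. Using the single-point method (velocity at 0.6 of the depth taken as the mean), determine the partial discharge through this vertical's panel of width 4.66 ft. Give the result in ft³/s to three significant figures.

v̄ = v₀.₆ = 2.107 ft/s
q = v̄ × d × w = 2.107 × 2.51 × 4.66 = 24.64 ft³/s

24.6 ft³/s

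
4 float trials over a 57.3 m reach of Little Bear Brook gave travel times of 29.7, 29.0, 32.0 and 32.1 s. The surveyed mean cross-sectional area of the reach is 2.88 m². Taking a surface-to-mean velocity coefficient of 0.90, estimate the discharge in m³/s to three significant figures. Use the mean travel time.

4.84 m³/s

t̄ = (29.7 + 29.0 + 32.0 + 32.1) / 4 = 30.7 s
v_surface = L / t̄ = 57.3 / 30.7 = 1.866 m/s
v_mean = 0.90 × 1.866 = 1.680 m/s
Q = A × v_mean = 2.88 × 1.680 = 4.838 m³/s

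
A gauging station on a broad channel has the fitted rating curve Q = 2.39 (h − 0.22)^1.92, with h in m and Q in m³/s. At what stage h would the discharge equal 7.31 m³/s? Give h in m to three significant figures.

2.01 m

h − h₀ = (Q/C)^(1/b) = (7.31/2.39)^(1/1.92) = 1.790 m
h = 0.22 + 1.790 = 2.010 m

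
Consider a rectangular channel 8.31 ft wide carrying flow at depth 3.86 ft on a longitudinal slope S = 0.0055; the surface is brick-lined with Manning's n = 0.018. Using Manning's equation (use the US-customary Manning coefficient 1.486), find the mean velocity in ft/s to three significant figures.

9.72 ft/s

A = b·y = 8.31 × 3.86 = 32.08 ft²
P = b + 2y = 8.31 + 2×3.86 = 16.03 ft
R = A/P = 32.08/16.03 = 2.001 ft
Q = (1.486/n)·A·R^(2/3)·S^(1/2) = (1.486/0.018) × 32.08 × 2.001^(2/3) × 0.0055^(1/2) = 311.9 ft³/s
V = Q/A = 311.9/32.08 = 9.722 ft/s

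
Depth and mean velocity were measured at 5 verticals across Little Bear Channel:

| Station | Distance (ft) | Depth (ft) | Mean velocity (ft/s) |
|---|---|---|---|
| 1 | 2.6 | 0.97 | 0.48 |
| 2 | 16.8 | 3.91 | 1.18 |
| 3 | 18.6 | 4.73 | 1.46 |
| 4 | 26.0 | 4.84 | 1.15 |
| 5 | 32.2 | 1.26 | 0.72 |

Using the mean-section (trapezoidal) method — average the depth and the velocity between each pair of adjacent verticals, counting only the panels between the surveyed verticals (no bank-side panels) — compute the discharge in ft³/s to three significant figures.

Panel 1-2: Δb = 14.2 ft, d̄ = (0.97+3.91)/2 = 2.44, v̄ = (0.48+1.18)/2 = 0.83 → q = 14.2×2.44×0.83 = 28.76 ft³/s
Panel 2-3: Δb = 1.8 ft, d̄ = (3.91+4.73)/2 = 4.32, v̄ = (1.18+1.46)/2 = 1.32 → q = 1.8×4.32×1.32 = 10.26 ft³/s
Panel 3-4: Δb = 7.4 ft, d̄ = (4.73+4.84)/2 = 4.785, v̄ = (1.46+1.15)/2 = 1.305 → q = 7.4×4.785×1.305 = 46.21 ft³/s
Panel 4-5: Δb = 6.2 ft, d̄ = (4.84+1.26)/2 = 3.05, v̄ = (1.15+0.72)/2 = 0.935 → q = 6.2×3.05×0.935 = 17.68 ft³/s
Q = Σ q = 102.9 ft³/s

103 ft³/s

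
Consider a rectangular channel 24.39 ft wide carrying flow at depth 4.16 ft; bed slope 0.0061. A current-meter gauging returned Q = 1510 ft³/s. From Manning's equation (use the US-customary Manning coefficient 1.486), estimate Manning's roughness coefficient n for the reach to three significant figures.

0.0166

A = b·y = 24.39 × 4.16 = 101.5 ft²
P = b + 2y = 24.39 + 2×4.16 = 32.71 ft
R = A/P = 101.5/32.71 = 3.102 ft
n = (1.486/Q)·A·R^(2/3)·S^(1/2) = (1.486/1510) × 101.5 × 2.127 × 0.07810 = 0.01659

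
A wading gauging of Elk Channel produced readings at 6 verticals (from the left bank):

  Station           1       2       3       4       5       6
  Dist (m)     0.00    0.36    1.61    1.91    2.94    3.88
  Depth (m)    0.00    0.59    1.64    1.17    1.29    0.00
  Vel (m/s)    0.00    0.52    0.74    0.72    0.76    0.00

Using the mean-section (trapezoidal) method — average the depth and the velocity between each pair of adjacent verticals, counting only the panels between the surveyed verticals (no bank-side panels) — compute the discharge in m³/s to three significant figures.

Panel 1-2: Δb = 0.36 m, d̄ = (0.00+0.59)/2 = 0.295, v̄ = (0.00+0.52)/2 = 0.26 → q = 0.36×0.295×0.26 = 0.02761 m³/s
Panel 2-3: Δb = 1.25 m, d̄ = (0.59+1.64)/2 = 1.115, v̄ = (0.52+0.74)/2 = 0.63 → q = 1.25×1.115×0.63 = 0.8781 m³/s
Panel 3-4: Δb = 0.3 m, d̄ = (1.64+1.17)/2 = 1.405, v̄ = (0.74+0.72)/2 = 0.73 → q = 0.3×1.405×0.73 = 0.3077 m³/s
Panel 4-5: Δb = 1.03 m, d̄ = (1.17+1.29)/2 = 1.23, v̄ = (0.72+0.76)/2 = 0.74 → q = 1.03×1.23×0.74 = 0.9375 m³/s
Panel 5-6: Δb = 0.94 m, d̄ = (1.29+0.00)/2 = 0.645, v̄ = (0.76+0.00)/2 = 0.38 → q = 0.94×0.645×0.38 = 0.2304 m³/s
Q = Σ q = 2.381 m³/s

2.38 m³/s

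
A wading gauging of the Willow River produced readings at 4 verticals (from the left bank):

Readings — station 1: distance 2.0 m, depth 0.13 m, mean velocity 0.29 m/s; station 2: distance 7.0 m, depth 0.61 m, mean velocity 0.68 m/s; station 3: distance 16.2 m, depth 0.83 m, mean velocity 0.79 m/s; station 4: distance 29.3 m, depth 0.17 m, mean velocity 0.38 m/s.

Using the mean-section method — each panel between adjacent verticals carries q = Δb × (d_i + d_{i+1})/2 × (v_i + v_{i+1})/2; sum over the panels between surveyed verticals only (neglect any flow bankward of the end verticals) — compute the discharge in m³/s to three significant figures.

9.60 m³/s

Panel 1-2: Δb = 5 m, d̄ = (0.13+0.61)/2 = 0.37, v̄ = (0.29+0.68)/2 = 0.485 → q = 5×0.37×0.485 = 0.8973 m³/s
Panel 2-3: Δb = 9.2 m, d̄ = (0.61+0.83)/2 = 0.72, v̄ = (0.68+0.79)/2 = 0.735 → q = 9.2×0.72×0.735 = 4.869 m³/s
Panel 3-4: Δb = 13.1 m, d̄ = (0.83+0.17)/2 = 0.5, v̄ = (0.79+0.38)/2 = 0.585 → q = 13.1×0.5×0.585 = 3.832 m³/s
Q = Σ q = 9.598 m³/s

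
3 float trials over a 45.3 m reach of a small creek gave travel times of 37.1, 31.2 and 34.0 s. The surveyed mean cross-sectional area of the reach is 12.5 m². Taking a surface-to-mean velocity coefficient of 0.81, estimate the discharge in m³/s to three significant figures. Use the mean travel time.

13.5 m³/s

t̄ = (37.1 + 31.2 + 34.0) / 3 = 34.1 s
v_surface = L / t̄ = 45.3 / 34.1 = 1.328 m/s
v_mean = 0.81 × 1.328 = 1.076 m/s
Q = A × v_mean = 12.5 × 1.076 = 13.45 m³/s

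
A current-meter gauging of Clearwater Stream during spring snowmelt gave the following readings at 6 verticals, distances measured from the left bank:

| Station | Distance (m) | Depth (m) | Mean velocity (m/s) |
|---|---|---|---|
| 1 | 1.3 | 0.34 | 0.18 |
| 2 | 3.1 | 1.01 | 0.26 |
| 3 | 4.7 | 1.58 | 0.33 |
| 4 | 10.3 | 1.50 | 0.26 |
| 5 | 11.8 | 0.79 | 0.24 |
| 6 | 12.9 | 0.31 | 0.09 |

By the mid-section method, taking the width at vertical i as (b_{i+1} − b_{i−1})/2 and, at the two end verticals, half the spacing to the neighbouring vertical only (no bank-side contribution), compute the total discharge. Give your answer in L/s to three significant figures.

4020 L/s

w_1 = (3.1 − 1.3)/2 = 0.9 m; q_1 = 0.18 × 0.34 × 0.9 = 0.05508 m³/s
w_2 = (4.7 − 1.3)/2 = 1.7 m; q_2 = 0.26 × 1.01 × 1.7 = 0.4464 m³/s
w_3 = (10.3 − 3.1)/2 = 3.6 m; q_3 = 0.33 × 1.58 × 3.6 = 1.877 m³/s
w_4 = (11.8 − 4.7)/2 = 3.55 m; q_4 = 0.26 × 1.50 × 3.55 = 1.385 m³/s
w_5 = (12.9 − 10.3)/2 = 1.3 m; q_5 = 0.24 × 0.79 × 1.3 = 0.2465 m³/s
w_6 = (12.9 − 11.8)/2 = 0.55 m; q_6 = 0.09 × 0.31 × 0.55 = 0.01535 m³/s
Q = Σ qᵢ = 4.025 m³/s
= 4.025 × 1000 = 4025 L/s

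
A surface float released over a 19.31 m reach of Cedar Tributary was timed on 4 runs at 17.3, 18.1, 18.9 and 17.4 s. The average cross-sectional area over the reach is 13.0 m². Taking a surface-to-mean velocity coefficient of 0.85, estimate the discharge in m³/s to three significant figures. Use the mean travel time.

11.9 m³/s

t̄ = (17.3 + 18.1 + 18.9 + 17.4) / 4 = 17.925 s
v_surface = L / t̄ = 19.31 / 17.925 = 1.077 m/s
v_mean = 0.85 × 1.077 = 0.9157 m/s
Q = A × v_mean = 13.0 × 0.9157 = 11.90 m³/s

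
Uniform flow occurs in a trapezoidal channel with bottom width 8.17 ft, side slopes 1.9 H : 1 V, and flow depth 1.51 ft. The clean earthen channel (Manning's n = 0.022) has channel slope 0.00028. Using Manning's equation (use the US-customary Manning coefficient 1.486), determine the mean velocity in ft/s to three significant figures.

A = (b + z·y)·y = (8.17 + 1.9×1.51)×1.51 = 16.67 ft²
P = b + 2y√(1+z²) = 8.17 + 2×1.51×√(1+1.9²) = 14.65 ft
R = A/P = 16.67/14.65 = 1.137 ft
Q = (1.486/n)·A·R^(2/3)·S^(1/2) = (1.486/0.022) × 16.67 × 1.137^(2/3) × 0.00028^(1/2) = 20.53 ft³/s
V = Q/A = 20.53/16.67 = 1.232 ft/s

1.23 ft/s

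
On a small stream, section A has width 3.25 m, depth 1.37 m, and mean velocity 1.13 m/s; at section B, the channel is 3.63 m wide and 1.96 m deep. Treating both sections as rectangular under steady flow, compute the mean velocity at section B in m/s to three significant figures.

0.707 m/s

Q = A₁V₁ = (3.25×1.37) × 1.13 = 5.031 m³/s
A₂ = 3.63 × 1.96 = 7.115 m²
V₂ = Q/A₂ = 5.031/7.115 = 0.7072 m/s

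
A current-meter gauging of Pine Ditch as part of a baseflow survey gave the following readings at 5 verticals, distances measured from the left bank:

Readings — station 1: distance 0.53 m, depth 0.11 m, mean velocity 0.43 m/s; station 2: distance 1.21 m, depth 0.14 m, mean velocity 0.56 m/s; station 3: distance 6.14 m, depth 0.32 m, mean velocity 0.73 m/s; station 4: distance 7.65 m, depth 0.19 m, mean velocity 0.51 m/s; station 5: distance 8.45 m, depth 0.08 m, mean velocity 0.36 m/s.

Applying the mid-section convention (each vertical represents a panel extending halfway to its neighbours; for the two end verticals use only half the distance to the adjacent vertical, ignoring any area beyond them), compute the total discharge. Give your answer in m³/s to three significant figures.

1.11 m³/s

w_1 = (1.21 − 0.53)/2 = 0.34 m; q_1 = 0.43 × 0.11 × 0.34 = 0.01608 m³/s
w_2 = (6.14 − 0.53)/2 = 2.805 m; q_2 = 0.56 × 0.14 × 2.805 = 0.2199 m³/s
w_3 = (7.65 − 1.21)/2 = 3.22 m; q_3 = 0.73 × 0.32 × 3.22 = 0.7522 m³/s
w_4 = (8.45 − 6.14)/2 = 1.155 m; q_4 = 0.51 × 0.19 × 1.155 = 0.1119 m³/s
w_5 = (8.45 − 7.65)/2 = 0.4 m; q_5 = 0.36 × 0.08 × 0.4 = 0.01152 m³/s
Q = Σ qᵢ = 1.112 m³/s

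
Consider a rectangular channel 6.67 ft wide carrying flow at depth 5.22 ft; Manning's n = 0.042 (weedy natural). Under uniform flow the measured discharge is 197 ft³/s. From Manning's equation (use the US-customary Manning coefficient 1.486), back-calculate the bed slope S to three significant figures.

A = b·y = 6.67 × 5.22 = 34.82 ft²
P = b + 2y = 6.67 + 2×5.22 = 17.11 ft
R = A/P = 34.82/17.11 = 2.035 ft
S = (Q·n / (1.486·A·R^(2/3)))² = (197×0.042 / (1.486×34.82×1.606))² = 0.009918

0.00992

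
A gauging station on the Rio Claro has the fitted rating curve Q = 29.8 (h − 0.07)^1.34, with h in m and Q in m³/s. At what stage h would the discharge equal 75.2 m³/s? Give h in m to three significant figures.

h − h₀ = (Q/C)^(1/b) = (75.2/29.8)^(1/1.34) = 1.995 m
h = 0.07 + 1.995 = 2.065 m

2.07 m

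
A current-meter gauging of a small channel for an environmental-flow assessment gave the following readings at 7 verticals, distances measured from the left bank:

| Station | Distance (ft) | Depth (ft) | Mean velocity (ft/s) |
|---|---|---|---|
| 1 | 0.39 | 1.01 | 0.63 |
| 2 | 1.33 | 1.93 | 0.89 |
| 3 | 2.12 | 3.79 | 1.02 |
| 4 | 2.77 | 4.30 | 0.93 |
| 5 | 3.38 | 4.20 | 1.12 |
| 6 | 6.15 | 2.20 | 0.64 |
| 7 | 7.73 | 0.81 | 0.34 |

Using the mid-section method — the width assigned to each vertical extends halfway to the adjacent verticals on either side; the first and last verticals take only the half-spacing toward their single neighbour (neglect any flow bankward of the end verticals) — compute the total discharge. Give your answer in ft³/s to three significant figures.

18.3 ft³/s

w_1 = (1.33 − 0.39)/2 = 0.47 ft; q_1 = 0.63 × 1.01 × 0.47 = 0.2991 ft³/s
w_2 = (2.12 − 0.39)/2 = 0.865 ft; q_2 = 0.89 × 1.93 × 0.865 = 1.486 ft³/s
w_3 = (2.77 − 1.33)/2 = 0.72 ft; q_3 = 1.02 × 3.79 × 0.72 = 2.783 ft³/s
w_4 = (3.38 − 2.12)/2 = 0.63 ft; q_4 = 0.93 × 4.30 × 0.63 = 2.519 ft³/s
w_5 = (6.15 − 2.77)/2 = 1.69 ft; q_5 = 1.12 × 4.20 × 1.69 = 7.950 ft³/s
w_6 = (7.73 − 3.38)/2 = 2.175 ft; q_6 = 0.64 × 2.20 × 2.175 = 3.062 ft³/s
w_7 = (7.73 − 6.15)/2 = 0.79 ft; q_7 = 0.34 × 0.81 × 0.79 = 0.2176 ft³/s
Q = Σ qᵢ = 18.32 ft³/s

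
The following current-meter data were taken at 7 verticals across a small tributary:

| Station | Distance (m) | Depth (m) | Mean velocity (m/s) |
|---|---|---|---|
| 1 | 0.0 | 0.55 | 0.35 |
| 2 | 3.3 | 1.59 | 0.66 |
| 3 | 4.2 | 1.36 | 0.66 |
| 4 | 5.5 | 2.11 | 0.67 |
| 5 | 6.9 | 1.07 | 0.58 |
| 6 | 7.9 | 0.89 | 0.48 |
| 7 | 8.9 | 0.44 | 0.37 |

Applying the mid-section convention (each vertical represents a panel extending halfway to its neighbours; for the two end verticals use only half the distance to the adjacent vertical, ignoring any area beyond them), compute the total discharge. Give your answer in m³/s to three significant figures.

w_1 = (3.3 − 0.0)/2 = 1.65 m; q_1 = 0.35 × 0.55 × 1.65 = 0.3176 m³/s
w_2 = (4.2 − 0.0)/2 = 2.1 m; q_2 = 0.66 × 1.59 × 2.1 = 2.204 m³/s
w_3 = (5.5 − 3.3)/2 = 1.1 m; q_3 = 0.66 × 1.36 × 1.1 = 0.9874 m³/s
w_4 = (6.9 − 4.2)/2 = 1.35 m; q_4 = 0.67 × 2.11 × 1.35 = 1.908 m³/s
w_5 = (7.9 − 5.5)/2 = 1.2 m; q_5 = 0.58 × 1.07 × 1.2 = 0.7447 m³/s
w_6 = (8.9 − 6.9)/2 = 1 m; q_6 = 0.48 × 0.89 × 1 = 0.4272 m³/s
w_7 = (8.9 − 7.9)/2 = 0.5 m; q_7 = 0.37 × 0.44 × 0.5 = 0.08140 m³/s
Q = Σ qᵢ = 6.671 m³/s

6.67 m³/s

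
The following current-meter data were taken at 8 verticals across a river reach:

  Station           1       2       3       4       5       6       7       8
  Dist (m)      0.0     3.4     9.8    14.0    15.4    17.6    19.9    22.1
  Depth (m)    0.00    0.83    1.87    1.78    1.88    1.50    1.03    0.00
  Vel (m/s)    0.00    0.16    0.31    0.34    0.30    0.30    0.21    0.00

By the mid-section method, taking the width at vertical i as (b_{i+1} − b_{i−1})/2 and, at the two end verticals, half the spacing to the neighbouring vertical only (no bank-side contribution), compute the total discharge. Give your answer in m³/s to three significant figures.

w_2 = (9.8 − 0.0)/2 = 4.9 m; q_2 = 0.16 × 0.83 × 4.9 = 0.6507 m³/s
w_3 = (14.0 − 3.4)/2 = 5.3 m; q_3 = 0.31 × 1.87 × 5.3 = 3.072 m³/s
w_4 = (15.4 − 9.8)/2 = 2.8 m; q_4 = 0.34 × 1.78 × 2.8 = 1.695 m³/s
w_5 = (17.6 − 14.0)/2 = 1.8 m; q_5 = 0.30 × 1.88 × 1.8 = 1.015 m³/s
w_6 = (19.9 − 15.4)/2 = 2.25 m; q_6 = 0.30 × 1.50 × 2.25 = 1.013 m³/s
w_7 = (22.1 − 17.6)/2 = 2.25 m; q_7 = 0.21 × 1.03 × 2.25 = 0.4867 m³/s
Stations 1, 8 contribute zero (depth or velocity is 0).
Q = Σ qᵢ = 7.932 m³/s

7.93 m³/s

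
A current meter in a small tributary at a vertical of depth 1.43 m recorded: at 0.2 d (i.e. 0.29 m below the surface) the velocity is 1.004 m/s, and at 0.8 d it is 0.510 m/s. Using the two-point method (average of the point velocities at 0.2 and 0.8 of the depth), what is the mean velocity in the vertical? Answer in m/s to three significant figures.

0.757 m/s

v̄ = (1.004 + 0.510) / 2 = 0.7570 m/s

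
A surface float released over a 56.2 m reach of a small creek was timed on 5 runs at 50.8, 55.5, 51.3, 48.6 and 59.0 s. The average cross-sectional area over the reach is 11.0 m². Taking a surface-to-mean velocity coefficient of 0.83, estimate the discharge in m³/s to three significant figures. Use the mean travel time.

9.67 m³/s

t̄ = (50.8 + 55.5 + 51.3 + 48.6 + 59.0) / 5 = 53.04 s
v_surface = L / t̄ = 56.2 / 53.04 = 1.060 m/s
v_mean = 0.83 × 1.060 = 0.8794 m/s
Q = A × v_mean = 11.0 × 0.8794 = 9.674 m³/s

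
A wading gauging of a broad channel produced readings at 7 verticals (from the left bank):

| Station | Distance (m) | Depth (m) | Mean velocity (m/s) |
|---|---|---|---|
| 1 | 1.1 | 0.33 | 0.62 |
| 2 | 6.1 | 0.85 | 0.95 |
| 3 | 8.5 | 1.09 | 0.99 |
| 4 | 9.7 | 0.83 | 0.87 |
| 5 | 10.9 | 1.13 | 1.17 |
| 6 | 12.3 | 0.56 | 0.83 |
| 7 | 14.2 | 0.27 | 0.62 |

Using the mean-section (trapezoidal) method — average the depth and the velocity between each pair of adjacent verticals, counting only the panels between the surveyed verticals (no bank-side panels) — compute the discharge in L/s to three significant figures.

Panel 1-2: Δb = 5 m, d̄ = (0.33+0.85)/2 = 0.59, v̄ = (0.62+0.95)/2 = 0.785 → q = 5×0.59×0.785 = 2.316 m³/s
Panel 2-3: Δb = 2.4 m, d̄ = (0.85+1.09)/2 = 0.97, v̄ = (0.95+0.99)/2 = 0.97 → q = 2.4×0.97×0.97 = 2.258 m³/s
Panel 3-4: Δb = 1.2 m, d̄ = (1.09+0.83)/2 = 0.96, v̄ = (0.99+0.87)/2 = 0.93 → q = 1.2×0.96×0.93 = 1.071 m³/s
Panel 4-5: Δb = 1.2 m, d̄ = (0.83+1.13)/2 = 0.98, v̄ = (0.87+1.17)/2 = 1.02 → q = 1.2×0.98×1.02 = 1.200 m³/s
Panel 5-6: Δb = 1.4 m, d̄ = (1.13+0.56)/2 = 0.845, v̄ = (1.17+0.83)/2 = 1 → q = 1.4×0.845×1 = 1.183 m³/s
Panel 6-7: Δb = 1.9 m, d̄ = (0.56+0.27)/2 = 0.415, v̄ = (0.83+0.62)/2 = 0.725 → q = 1.9×0.415×0.725 = 0.5717 m³/s
Q = Σ q = 8.599 m³/s
= 8.599 × 1000 = 8599 L/s

8600 L/s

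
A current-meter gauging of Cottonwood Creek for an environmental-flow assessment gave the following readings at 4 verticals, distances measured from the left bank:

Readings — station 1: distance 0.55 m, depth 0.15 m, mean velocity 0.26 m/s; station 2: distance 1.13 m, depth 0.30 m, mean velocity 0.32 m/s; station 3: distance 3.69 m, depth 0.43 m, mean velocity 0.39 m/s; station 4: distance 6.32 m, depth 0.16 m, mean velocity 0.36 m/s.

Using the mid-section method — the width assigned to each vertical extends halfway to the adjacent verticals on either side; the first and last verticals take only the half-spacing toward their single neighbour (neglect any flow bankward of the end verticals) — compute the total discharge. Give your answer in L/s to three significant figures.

673 L/s

w_1 = (1.13 − 0.55)/2 = 0.29 m; q_1 = 0.26 × 0.15 × 0.29 = 0.01131 m³/s
w_2 = (3.69 − 0.55)/2 = 1.57 m; q_2 = 0.32 × 0.30 × 1.57 = 0.1507 m³/s
w_3 = (6.32 − 1.13)/2 = 2.595 m; q_3 = 0.39 × 0.43 × 2.595 = 0.4352 m³/s
w_4 = (6.32 − 3.69)/2 = 1.315 m; q_4 = 0.36 × 0.16 × 1.315 = 0.07574 m³/s
Q = Σ qᵢ = 0.6730 m³/s
= 0.6730 × 1000 = 673.0 L/s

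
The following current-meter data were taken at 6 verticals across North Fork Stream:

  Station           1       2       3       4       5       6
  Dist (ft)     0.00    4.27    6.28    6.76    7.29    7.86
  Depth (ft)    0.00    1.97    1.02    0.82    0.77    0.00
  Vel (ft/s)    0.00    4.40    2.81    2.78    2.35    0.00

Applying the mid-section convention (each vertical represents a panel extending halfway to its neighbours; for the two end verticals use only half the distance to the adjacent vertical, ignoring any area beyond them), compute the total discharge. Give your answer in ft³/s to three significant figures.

w_2 = (6.28 − 0.00)/2 = 3.14 ft; q_2 = 4.40 × 1.97 × 3.14 = 27.22 ft³/s
w_3 = (6.76 − 4.27)/2 = 1.245 ft; q_3 = 2.81 × 1.02 × 1.245 = 3.568 ft³/s
w_4 = (7.29 − 6.28)/2 = 0.505 ft; q_4 = 2.78 × 0.82 × 0.505 = 1.151 ft³/s
w_5 = (7.86 − 6.76)/2 = 0.55 ft; q_5 = 2.35 × 0.77 × 0.55 = 0.9952 ft³/s
Stations 1, 6 contribute zero (depth or velocity is 0).
Q = Σ qᵢ = 32.93 ft³/s

32.9 ft³/s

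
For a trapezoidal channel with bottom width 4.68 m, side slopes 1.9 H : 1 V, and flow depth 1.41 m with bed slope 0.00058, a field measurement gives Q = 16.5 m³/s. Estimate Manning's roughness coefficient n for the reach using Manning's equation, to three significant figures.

A = (b + z·y)·y = (4.68 + 1.9×1.41)×1.41 = 10.38 m²
P = b + 2y√(1+z²) = 4.68 + 2×1.41×√(1+1.9²) = 10.73 m
R = A/P = 10.38/10.73 = 0.9666 m
n = (1/Q)·A·R^(2/3)·S^(1/2) = (1/16.5) × 10.38 × 0.9776 × 0.02408 = 0.01481

0.0148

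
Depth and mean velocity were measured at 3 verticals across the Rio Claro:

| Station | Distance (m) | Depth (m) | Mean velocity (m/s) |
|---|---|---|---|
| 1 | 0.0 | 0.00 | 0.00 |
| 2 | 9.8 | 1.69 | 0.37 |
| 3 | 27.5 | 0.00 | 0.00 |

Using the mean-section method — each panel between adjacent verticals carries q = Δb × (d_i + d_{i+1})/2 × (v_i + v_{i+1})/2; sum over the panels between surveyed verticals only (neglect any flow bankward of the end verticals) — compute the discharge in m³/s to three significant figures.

Panel 1-2: Δb = 9.8 m, d̄ = (0.00+1.69)/2 = 0.845, v̄ = (0.00+0.37)/2 = 0.185 → q = 9.8×0.845×0.185 = 1.532 m³/s
Panel 2-3: Δb = 17.7 m, d̄ = (1.69+0.00)/2 = 0.845, v̄ = (0.37+0.00)/2 = 0.185 → q = 17.7×0.845×0.185 = 2.767 m³/s
Q = Σ q = 4.299 m³/s

4.30 m³/s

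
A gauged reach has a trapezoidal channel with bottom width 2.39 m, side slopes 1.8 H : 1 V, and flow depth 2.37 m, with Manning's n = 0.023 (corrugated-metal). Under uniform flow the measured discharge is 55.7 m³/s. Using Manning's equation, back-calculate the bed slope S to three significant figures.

A = (b + z·y)·y = (2.39 + 1.8×2.37)×2.37 = 15.77 m²
P = b + 2y√(1+z²) = 2.39 + 2×2.37×√(1+1.8²) = 12.15 m
R = A/P = 15.77/12.15 = 1.298 m
S = (Q·n / (1·A·R^(2/3)))² = (55.7×0.023 / (1×15.77×1.190))² = 0.004657

0.00466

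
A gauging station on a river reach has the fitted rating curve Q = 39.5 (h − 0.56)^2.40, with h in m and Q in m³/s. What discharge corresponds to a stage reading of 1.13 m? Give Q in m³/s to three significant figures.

10.2 m³/s

Q = 39.5 × (1.13 − 0.56)^2.40 = 39.5 × 0.57^2.40 = 10.25 m³/s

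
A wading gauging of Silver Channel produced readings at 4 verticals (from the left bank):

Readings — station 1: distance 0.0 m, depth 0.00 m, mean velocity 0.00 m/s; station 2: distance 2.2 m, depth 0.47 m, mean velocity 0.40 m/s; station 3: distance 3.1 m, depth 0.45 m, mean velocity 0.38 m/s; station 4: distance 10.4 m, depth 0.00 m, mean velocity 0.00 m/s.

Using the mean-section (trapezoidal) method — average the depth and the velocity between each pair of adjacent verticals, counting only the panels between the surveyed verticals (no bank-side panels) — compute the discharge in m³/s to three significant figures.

Panel 1-2: Δb = 2.2 m, d̄ = (0.00+0.47)/2 = 0.235, v̄ = (0.00+0.40)/2 = 0.2 → q = 2.2×0.235×0.2 = 0.1034 m³/s
Panel 2-3: Δb = 0.9 m, d̄ = (0.47+0.45)/2 = 0.46, v̄ = (0.40+0.38)/2 = 0.39 → q = 0.9×0.46×0.39 = 0.1615 m³/s
Panel 3-4: Δb = 7.3 m, d̄ = (0.45+0.00)/2 = 0.225, v̄ = (0.38+0.00)/2 = 0.19 → q = 7.3×0.225×0.19 = 0.3121 m³/s
Q = Σ q = 0.5769 m³/s

0.577 m³/s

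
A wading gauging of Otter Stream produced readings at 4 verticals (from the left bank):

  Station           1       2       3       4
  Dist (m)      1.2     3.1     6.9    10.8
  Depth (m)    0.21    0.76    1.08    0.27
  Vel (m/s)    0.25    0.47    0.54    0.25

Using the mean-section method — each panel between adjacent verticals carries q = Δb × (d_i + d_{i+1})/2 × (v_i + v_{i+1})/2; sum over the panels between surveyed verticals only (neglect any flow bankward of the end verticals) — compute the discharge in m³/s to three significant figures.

Panel 1-2: Δb = 1.9 m, d̄ = (0.21+0.76)/2 = 0.485, v̄ = (0.25+0.47)/2 = 0.36 → q = 1.9×0.485×0.36 = 0.3317 m³/s
Panel 2-3: Δb = 3.8 m, d̄ = (0.76+1.08)/2 = 0.92, v̄ = (0.47+0.54)/2 = 0.505 → q = 3.8×0.92×0.505 = 1.765 m³/s
Panel 3-4: Δb = 3.9 m, d̄ = (1.08+0.27)/2 = 0.675, v̄ = (0.54+0.25)/2 = 0.395 → q = 3.9×0.675×0.395 = 1.040 m³/s
Q = Σ q = 3.137 m³/s

3.14 m³/s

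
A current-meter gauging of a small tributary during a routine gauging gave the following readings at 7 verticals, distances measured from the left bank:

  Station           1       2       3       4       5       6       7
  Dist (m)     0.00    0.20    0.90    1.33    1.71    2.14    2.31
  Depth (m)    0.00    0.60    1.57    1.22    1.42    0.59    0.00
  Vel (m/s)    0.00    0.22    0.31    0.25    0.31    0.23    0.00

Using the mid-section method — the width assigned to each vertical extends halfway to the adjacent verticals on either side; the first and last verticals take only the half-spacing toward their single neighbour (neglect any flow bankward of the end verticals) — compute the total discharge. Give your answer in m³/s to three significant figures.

w_2 = (0.90 − 0.00)/2 = 0.45 m; q_2 = 0.22 × 0.60 × 0.45 = 0.05940 m³/s
w_3 = (1.33 − 0.20)/2 = 0.565 m; q_3 = 0.31 × 1.57 × 0.565 = 0.2750 m³/s
w_4 = (1.71 − 0.90)/2 = 0.405 m; q_4 = 0.25 × 1.22 × 0.405 = 0.1235 m³/s
w_5 = (2.14 − 1.33)/2 = 0.405 m; q_5 = 0.31 × 1.42 × 0.405 = 0.1783 m³/s
w_6 = (2.31 − 1.71)/2 = 0.3 m; q_6 = 0.23 × 0.59 × 0.3 = 0.04071 m³/s
Stations 1, 7 contribute zero (depth or velocity is 0).
Q = Σ qᵢ = 0.6769 m³/s

0.677 m³/s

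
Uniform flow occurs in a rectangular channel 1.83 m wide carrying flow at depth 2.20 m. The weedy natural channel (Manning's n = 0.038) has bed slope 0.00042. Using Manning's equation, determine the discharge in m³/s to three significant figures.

1.62 m³/s

A = b·y = 1.83 × 2.20 = 4.026 m²
P = b + 2y = 1.83 + 2×2.20 = 6.230 m
R = A/P = 4.026/6.230 = 0.6462 m
Q = (1/n)·A·R^(2/3)·S^(1/2) = (1/0.038) × 4.026 × 0.6462^(2/3) × 0.00042^(1/2) = 1.623 m³/s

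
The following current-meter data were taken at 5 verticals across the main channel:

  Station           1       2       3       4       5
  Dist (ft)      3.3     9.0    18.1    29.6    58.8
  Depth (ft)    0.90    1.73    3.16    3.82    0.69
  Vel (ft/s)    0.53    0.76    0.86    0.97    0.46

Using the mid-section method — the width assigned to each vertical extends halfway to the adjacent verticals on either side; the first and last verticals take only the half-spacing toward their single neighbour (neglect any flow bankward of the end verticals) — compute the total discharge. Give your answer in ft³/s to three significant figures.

w_1 = (9.0 − 3.3)/2 = 2.85 ft; q_1 = 0.53 × 0.90 × 2.85 = 1.359 ft³/s
w_2 = (18.1 − 3.3)/2 = 7.4 ft; q_2 = 0.76 × 1.73 × 7.4 = 9.730 ft³/s
w_3 = (29.6 − 9.0)/2 = 10.3 ft; q_3 = 0.86 × 3.16 × 10.3 = 27.99 ft³/s
w_4 = (58.8 − 18.1)/2 = 20.35 ft; q_4 = 0.97 × 3.82 × 20.35 = 75.40 ft³/s
w_5 = (58.8 − 29.6)/2 = 14.6 ft; q_5 = 0.46 × 0.69 × 14.6 = 4.634 ft³/s
Q = Σ qᵢ = 119.1 ft³/s

119 ft³/s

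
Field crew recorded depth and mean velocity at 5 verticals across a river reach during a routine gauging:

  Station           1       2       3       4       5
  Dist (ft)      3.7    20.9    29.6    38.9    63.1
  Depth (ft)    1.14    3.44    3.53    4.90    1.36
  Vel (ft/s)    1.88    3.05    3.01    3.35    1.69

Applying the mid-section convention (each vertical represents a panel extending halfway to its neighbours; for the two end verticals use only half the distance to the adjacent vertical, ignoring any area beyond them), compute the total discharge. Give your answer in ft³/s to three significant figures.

553 ft³/s

w_1 = (20.9 − 3.7)/2 = 8.6 ft; q_1 = 1.88 × 1.14 × 8.6 = 18.43 ft³/s
w_2 = (29.6 − 3.7)/2 = 12.95 ft; q_2 = 3.05 × 3.44 × 12.95 = 135.9 ft³/s
w_3 = (38.9 − 20.9)/2 = 9 ft; q_3 = 3.01 × 3.53 × 9 = 95.63 ft³/s
w_4 = (63.1 − 29.6)/2 = 16.75 ft; q_4 = 3.35 × 4.90 × 16.75 = 275.0 ft³/s
w_5 = (63.1 − 38.9)/2 = 12.1 ft; q_5 = 1.69 × 1.36 × 12.1 = 27.81 ft³/s
Q = Σ qᵢ = 552.7 ft³/s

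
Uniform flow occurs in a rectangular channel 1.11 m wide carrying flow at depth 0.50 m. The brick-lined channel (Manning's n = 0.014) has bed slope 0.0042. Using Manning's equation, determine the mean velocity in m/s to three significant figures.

1.90 m/s

A = b·y = 1.11 × 0.50 = 0.5550 m²
P = b + 2y = 1.11 + 2×0.50 = 2.110 m
R = A/P = 0.5550/2.110 = 0.2630 m
Q = (1/n)·A·R^(2/3)·S^(1/2) = (1/0.014) × 0.5550 × 0.2630^(2/3) × 0.0042^(1/2) = 1.055 m³/s
V = Q/A = 1.055/0.5550 = 1.900 m/s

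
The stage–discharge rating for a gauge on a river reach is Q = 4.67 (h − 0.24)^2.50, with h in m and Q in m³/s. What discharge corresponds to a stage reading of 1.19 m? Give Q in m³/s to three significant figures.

Q = 4.67 × (1.19 − 0.24)^2.50 = 4.67 × 0.95^2.50 = 4.108 m³/s

4.11 m³/s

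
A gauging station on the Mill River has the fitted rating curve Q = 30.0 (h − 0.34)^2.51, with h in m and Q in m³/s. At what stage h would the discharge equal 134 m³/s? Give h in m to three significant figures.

h − h₀ = (Q/C)^(1/b) = (134/30.0)^(1/2.51) = 1.815 m
h = 0.34 + 1.815 = 2.155 m

2.16 m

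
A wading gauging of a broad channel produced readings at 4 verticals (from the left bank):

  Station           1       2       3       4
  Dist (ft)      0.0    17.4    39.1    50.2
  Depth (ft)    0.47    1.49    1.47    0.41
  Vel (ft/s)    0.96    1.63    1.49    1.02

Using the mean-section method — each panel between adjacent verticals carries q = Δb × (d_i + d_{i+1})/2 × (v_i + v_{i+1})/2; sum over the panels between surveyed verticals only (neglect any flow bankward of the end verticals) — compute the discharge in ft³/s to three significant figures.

85.3 ft³/s

Panel 1-2: Δb = 17.4 ft, d̄ = (0.47+1.49)/2 = 0.98, v̄ = (0.96+1.63)/2 = 1.295 → q = 17.4×0.98×1.295 = 22.08 ft³/s
Panel 2-3: Δb = 21.7 ft, d̄ = (1.49+1.47)/2 = 1.48, v̄ = (1.63+1.49)/2 = 1.56 → q = 21.7×1.48×1.56 = 50.10 ft³/s
Panel 3-4: Δb = 11.1 ft, d̄ = (1.47+0.41)/2 = 0.94, v̄ = (1.49+1.02)/2 = 1.255 → q = 11.1×0.94×1.255 = 13.09 ft³/s
Q = Σ q = 85.28 ft³/s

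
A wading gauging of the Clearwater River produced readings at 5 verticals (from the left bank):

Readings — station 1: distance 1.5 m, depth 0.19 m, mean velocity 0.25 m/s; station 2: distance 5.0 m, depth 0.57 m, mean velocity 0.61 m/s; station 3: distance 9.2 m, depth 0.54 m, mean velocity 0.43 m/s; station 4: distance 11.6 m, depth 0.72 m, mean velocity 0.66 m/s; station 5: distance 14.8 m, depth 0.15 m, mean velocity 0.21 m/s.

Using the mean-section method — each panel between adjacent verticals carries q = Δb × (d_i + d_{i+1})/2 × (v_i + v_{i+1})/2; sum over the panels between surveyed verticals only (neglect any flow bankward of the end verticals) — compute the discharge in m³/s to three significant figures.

Panel 1-2: Δb = 3.5 m, d̄ = (0.19+0.57)/2 = 0.38, v̄ = (0.25+0.61)/2 = 0.43 → q = 3.5×0.38×0.43 = 0.5719 m³/s
Panel 2-3: Δb = 4.2 m, d̄ = (0.57+0.54)/2 = 0.555, v̄ = (0.61+0.43)/2 = 0.52 → q = 4.2×0.555×0.52 = 1.212 m³/s
Panel 3-4: Δb = 2.4 m, d̄ = (0.54+0.72)/2 = 0.63, v̄ = (0.43+0.66)/2 = 0.545 → q = 2.4×0.63×0.545 = 0.8240 m³/s
Panel 4-5: Δb = 3.2 m, d̄ = (0.72+0.15)/2 = 0.435, v̄ = (0.66+0.21)/2 = 0.435 → q = 3.2×0.435×0.435 = 0.6055 m³/s
Q = Σ q = 3.214 m³/s

3.21 m³/s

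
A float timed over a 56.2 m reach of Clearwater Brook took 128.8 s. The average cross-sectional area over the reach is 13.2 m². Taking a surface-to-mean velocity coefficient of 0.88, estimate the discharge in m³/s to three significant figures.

v_surface = L / t̄ = 56.2 / 128.8 = 0.4363 m/s
v_mean = 0.88 × 0.4363 = 0.3840 m/s
Q = A × v_mean = 13.2 × 0.3840 = 5.068 m³/s

5.07 m³/s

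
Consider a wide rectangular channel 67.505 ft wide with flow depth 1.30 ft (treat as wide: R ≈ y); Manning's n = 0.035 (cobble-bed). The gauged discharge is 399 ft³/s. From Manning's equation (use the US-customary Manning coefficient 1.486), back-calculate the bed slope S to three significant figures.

A = b·y = 67.505 × 1.30 = 87.76 ft²
Wide channel: R ≈ y = 1.30 ft
S = (Q·n / (1.486·A·R^(2/3)))² = (399×0.035 / (1.486×87.76×1.191))² = 0.008083

0.00808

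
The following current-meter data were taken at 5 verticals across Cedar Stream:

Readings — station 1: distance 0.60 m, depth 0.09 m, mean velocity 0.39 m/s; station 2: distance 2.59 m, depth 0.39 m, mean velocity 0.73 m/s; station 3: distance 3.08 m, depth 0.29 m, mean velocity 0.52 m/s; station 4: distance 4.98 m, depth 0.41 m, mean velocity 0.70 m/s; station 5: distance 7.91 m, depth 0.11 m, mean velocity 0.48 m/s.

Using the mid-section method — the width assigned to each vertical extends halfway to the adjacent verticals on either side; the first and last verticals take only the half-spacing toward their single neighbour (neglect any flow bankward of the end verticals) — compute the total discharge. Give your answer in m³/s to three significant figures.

1.34 m³/s

w_1 = (2.59 − 0.60)/2 = 0.995 m; q_1 = 0.39 × 0.09 × 0.995 = 0.03492 m³/s
w_2 = (3.08 − 0.60)/2 = 1.24 m; q_2 = 0.73 × 0.39 × 1.24 = 0.3530 m³/s
w_3 = (4.98 − 2.59)/2 = 1.195 m; q_3 = 0.52 × 0.29 × 1.195 = 0.1802 m³/s
w_4 = (7.91 − 3.08)/2 = 2.415 m; q_4 = 0.70 × 0.41 × 2.415 = 0.6931 m³/s
w_5 = (7.91 − 4.98)/2 = 1.465 m; q_5 = 0.48 × 0.11 × 1.465 = 0.07735 m³/s
Q = Σ qᵢ = 1.339 m³/s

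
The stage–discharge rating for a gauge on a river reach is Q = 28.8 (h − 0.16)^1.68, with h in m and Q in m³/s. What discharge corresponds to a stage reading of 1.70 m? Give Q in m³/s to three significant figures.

59.5 m³/s

Q = 28.8 × (1.70 − 0.16)^1.68 = 28.8 × 1.54^1.68 = 59.49 m³/s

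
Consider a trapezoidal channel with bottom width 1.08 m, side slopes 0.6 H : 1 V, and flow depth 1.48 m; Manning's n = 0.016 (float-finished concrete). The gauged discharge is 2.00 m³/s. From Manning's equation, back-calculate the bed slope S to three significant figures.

A = (b + z·y)·y = (1.08 + 0.6×1.48)×1.48 = 2.913 m²
P = b + 2y√(1+z²) = 1.08 + 2×1.48×√(1+0.6²) = 4.532 m
R = A/P = 2.913/4.532 = 0.6427 m
S = (Q·n / (1·A·R^(2/3)))² = (2.00×0.016 / (1×2.913×0.7447))² = 0.0002176

0.000218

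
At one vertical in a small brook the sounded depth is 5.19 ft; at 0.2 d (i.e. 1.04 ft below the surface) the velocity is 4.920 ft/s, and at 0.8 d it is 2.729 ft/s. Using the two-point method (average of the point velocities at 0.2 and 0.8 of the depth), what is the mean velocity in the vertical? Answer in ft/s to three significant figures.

3.82 ft/s

v̄ = (4.920 + 2.729) / 2 = 3.825 ft/s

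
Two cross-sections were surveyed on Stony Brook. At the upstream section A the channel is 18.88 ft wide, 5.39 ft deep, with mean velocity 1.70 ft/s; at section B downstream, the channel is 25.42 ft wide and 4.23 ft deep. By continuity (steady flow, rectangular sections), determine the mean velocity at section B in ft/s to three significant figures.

1.61 ft/s

Q = A₁V₁ = (18.88×5.39) × 1.70 = 173.0 ft³/s
A₂ = 25.42 × 4.23 = 107.5 ft²
V₂ = Q/A₂ = 173.0/107.5 = 1.609 ft/s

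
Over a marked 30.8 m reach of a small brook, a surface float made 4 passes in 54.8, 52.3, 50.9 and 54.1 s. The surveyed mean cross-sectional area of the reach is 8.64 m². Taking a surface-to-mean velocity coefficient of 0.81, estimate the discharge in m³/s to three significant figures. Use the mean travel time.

4.07 m³/s

t̄ = (54.8 + 52.3 + 50.9 + 54.1) / 4 = 53.025 s
v_surface = L / t̄ = 30.8 / 53.025 = 0.5809 m/s
v_mean = 0.81 × 0.5809 = 0.4705 m/s
Q = A × v_mean = 8.64 × 0.4705 = 4.065 m³/s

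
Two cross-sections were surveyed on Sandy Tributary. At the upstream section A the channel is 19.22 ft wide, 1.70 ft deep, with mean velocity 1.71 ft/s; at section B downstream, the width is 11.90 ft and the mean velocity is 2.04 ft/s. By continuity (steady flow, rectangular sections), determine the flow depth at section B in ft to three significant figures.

2.30 ft

Q = A₁V₁ = (19.22×1.70) × 1.71 = 55.87 ft³/s
d₂ = Q/(b₂ V₂) = 55.87/(11.90×2.04) = 2.302 ft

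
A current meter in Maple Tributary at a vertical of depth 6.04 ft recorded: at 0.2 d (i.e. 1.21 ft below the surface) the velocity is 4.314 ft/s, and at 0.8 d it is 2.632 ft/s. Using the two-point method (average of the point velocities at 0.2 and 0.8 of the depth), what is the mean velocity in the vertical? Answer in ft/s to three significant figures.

3.47 ft/s

v̄ = (4.314 + 2.632) / 2 = 3.473 ft/s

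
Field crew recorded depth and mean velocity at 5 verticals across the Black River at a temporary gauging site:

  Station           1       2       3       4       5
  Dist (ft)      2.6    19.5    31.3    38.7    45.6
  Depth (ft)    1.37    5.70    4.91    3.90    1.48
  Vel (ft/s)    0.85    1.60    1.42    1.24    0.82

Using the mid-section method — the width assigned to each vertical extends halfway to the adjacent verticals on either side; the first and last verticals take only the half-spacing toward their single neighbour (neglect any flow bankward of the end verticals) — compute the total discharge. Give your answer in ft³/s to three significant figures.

246 ft³/s

w_1 = (19.5 − 2.6)/2 = 8.45 ft; q_1 = 0.85 × 1.37 × 8.45 = 9.840 ft³/s
w_2 = (31.3 − 2.6)/2 = 14.35 ft; q_2 = 1.60 × 5.70 × 14.35 = 130.9 ft³/s
w_3 = (38.7 − 19.5)/2 = 9.6 ft; q_3 = 1.42 × 4.91 × 9.6 = 66.93 ft³/s
w_4 = (45.6 − 31.3)/2 = 7.15 ft; q_4 = 1.24 × 3.90 × 7.15 = 34.58 ft³/s
w_5 = (45.6 − 38.7)/2 = 3.45 ft; q_5 = 0.82 × 1.48 × 3.45 = 4.187 ft³/s
Q = Σ qᵢ = 246.4 ft³/s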